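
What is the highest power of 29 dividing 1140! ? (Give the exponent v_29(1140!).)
v_29(1140!) = 40

Legendre's formula: v_p(n!) = Σ_{k ≥ 1} ⌊n / p^k⌋. For p = 29, n = 1140, the terms are:
  ⌊1140/29^1⌋ = ⌊1140/29⌋ = 39
  ⌊1140/29^2⌋ = ⌊1140/841⌋ = 1
(the next term ⌊1140/29^3⌋ = 0, terminating the sum). Summing: v_29(1140!) = 39 + 1 = 40.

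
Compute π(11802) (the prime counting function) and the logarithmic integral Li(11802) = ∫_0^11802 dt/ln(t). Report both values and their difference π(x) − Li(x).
π(11802) = 1414;  Li(11802) ≈ 1440.00;  π(x) − Li(x) ≈ -26.00.

Direct count of primes ≤ 11802 gives π(11802) = 1414. Numerical evaluation of the logarithmic integral gives Li(11802) ≈ 1440.00. The difference π(x) − Li(x) ≈ -26.00 is typically negative for small/moderate x (Li(x) overestimates), though Littlewood's theorem shows this sign changes infinitely often.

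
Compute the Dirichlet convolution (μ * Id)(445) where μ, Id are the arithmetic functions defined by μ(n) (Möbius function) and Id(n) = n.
(μ * Id)(445) = 352

Divisors of 445: [1, 5, 89, 445]. For each d | 445:
  d = 1: μ(1) · Id(445/1) = 1 · 445 = 445
  d = 5: μ(5) · Id(445/5) = -1 · 89 = -89
  d = 89: μ(89) · Id(445/89) = -1 · 5 = -5
  d = 445: μ(445) · Id(445/445) = 1 · 1 = 1
Summing: (μ * Id)(445) = 445 + -89 + -5 + 1 = 352.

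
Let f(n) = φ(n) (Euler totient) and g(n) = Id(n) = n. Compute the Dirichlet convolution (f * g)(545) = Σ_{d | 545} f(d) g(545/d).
(φ * Id)(545) = 1953

Divisors of 545: [1, 5, 109, 545]. For each d | 545:
  d = 1: φ(1) · Id(545/1) = 1 · 545 = 545
  d = 5: φ(5) · Id(545/5) = 4 · 109 = 436
  d = 109: φ(109) · Id(545/109) = 108 · 5 = 540
  d = 545: φ(545) · Id(545/545) = 432 · 1 = 432
Summing: (φ * Id)(545) = 545 + 436 + 540 + 432 = 1953.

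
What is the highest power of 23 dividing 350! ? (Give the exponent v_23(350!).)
v_23(350!) = 15

Legendre's formula: v_p(n!) = Σ_{k ≥ 1} ⌊n / p^k⌋. For p = 23, n = 350, the terms are:
  ⌊350/23^1⌋ = ⌊350/23⌋ = 15
(the next term ⌊350/23^2⌋ = 0, terminating the sum). Summing: v_23(350!) = 15 = 15.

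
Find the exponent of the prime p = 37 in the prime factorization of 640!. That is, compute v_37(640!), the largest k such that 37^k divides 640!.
v_37(640!) = 17

Legendre's formula: v_p(n!) = Σ_{k ≥ 1} ⌊n / p^k⌋. For p = 37, n = 640, the terms are:
  ⌊640/37^1⌋ = ⌊640/37⌋ = 17
(the next term ⌊640/37^2⌋ = 0, terminating the sum). Summing: v_37(640!) = 17 = 17.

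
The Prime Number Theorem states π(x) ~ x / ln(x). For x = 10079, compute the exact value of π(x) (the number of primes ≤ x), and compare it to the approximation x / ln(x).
π(10079) = 1237;  x/ln(x) ≈ 1093.38;  relative error ≈ 11.61%.

Directly count primes up to 10079: π(10079) = 1237. The PNT approximation gives 10079/ln(10079) ≈ 10079/9.21821 ≈ 1093.38. Relative error (π(x) − x/ln(x)) / π(x) ≈ 11.61%; the approximation is known to undercount slightly (Li(x) is a better estimate).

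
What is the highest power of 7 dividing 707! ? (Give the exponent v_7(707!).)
v_7(707!) = 117

Legendre's formula: v_p(n!) = Σ_{k ≥ 1} ⌊n / p^k⌋. For p = 7, n = 707, the terms are:
  ⌊707/7^1⌋ = ⌊707/7⌋ = 101
  ⌊707/7^2⌋ = ⌊707/49⌋ = 14
  ⌊707/7^3⌋ = ⌊707/343⌋ = 2
(the next term ⌊707/7^4⌋ = 0, terminating the sum). Summing: v_7(707!) = 101 + 14 + 2 = 117.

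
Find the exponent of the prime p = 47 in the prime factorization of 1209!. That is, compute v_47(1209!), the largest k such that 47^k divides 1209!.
v_47(1209!) = 25

Legendre's formula: v_p(n!) = Σ_{k ≥ 1} ⌊n / p^k⌋. For p = 47, n = 1209, the terms are:
  ⌊1209/47^1⌋ = ⌊1209/47⌋ = 25
(the next term ⌊1209/47^2⌋ = 0, terminating the sum). Summing: v_47(1209!) = 25 = 25.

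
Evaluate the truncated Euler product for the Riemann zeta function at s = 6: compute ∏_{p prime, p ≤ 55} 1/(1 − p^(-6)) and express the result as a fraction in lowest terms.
∏ = 16399916697843255011967930971578711261087839227653922144798329822985430357794635/16120340632419383592544649060829667066167081196619966516987203957241678930116608

The primes p ≤ 55 are [2, 3, 5, 7, 11, 13, 17, 19, 23, 29, 31, 37, 41, 43, 47, 53]. For each prime, (1 − 1/p^6)^(-1) = p^6 / (p^6 − 1). The product is (1 − 1/2^6)^(-1), (1 − 1/3^6)^(-1), (1 − 1/5^6)^(-1), (1 − 1/7^6)^(-1), (1 − 1/11^6)^(-1), (1 − 1/13^6)^(-1), (1 − 1/17^6)^(-1), (1 − 1/19^6)^(-1), (1 − 1/23^6)^(-1), (1 − 1/29^6)^(-1), (1 − 1/31^6)^(-1), (1 − 1/37^6)^(-1), (1 − 1/41^6)^(-1), (1 − 1/43^6)^(-1), (1 − 1/47^6)^(-1), (1 − 1/53^6)^(-1) = ∏ p^6 / (p^6 − 1) = 16399916697843255011967930971578711261087839227653922144798329822985430357794635/16120340632419383592544649060829667066167081196619966516987203957241678930116608.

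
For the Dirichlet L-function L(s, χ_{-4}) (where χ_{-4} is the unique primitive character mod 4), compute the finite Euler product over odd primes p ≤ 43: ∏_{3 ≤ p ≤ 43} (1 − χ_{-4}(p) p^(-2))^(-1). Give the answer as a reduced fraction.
∏ = 11477831542914938630143/12524769798782976000000

The odd primes p ≤ 43 are [3, 5, 7, 11, 13, 17, 19, 23, 29, 31, 37, 41, 43]. For each, χ(p) = 1 if p ≡ 1 mod 4, χ(p) = −1 if p ≡ 3 mod 4. Taking (1 − χ(p)/p^2)^(-1) = p^2/(p^2 − χ(p)): (1 − (-1)/3^2)^(-1) · (1 − (1)/5^2)^(-1) · (1 − (-1)/7^2)^(-1) · (1 − (-1)/11^2)^(-1) · (1 − (1)/13^2)^(-1) · (1 − (1)/17^2)^(-1) · (1 − (-1)/19^2)^(-1) · (1 − (-1)/23^2)^(-1) · (1 − (1)/29^2)^(-1) · (1 − (-1)/31^2)^(-1) · (1 − (1)/37^2)^(-1) · (1 − (1)/41^2)^(-1) · (1 − (-1)/43^2)^(-1) = 11477831542914938630143/12524769798782976000000.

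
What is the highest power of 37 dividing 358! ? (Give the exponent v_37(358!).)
v_37(358!) = 9

Legendre's formula: v_p(n!) = Σ_{k ≥ 1} ⌊n / p^k⌋. For p = 37, n = 358, the terms are:
  ⌊358/37^1⌋ = ⌊358/37⌋ = 9
(the next term ⌊358/37^2⌋ = 0, terminating the sum). Summing: v_37(358!) = 9 = 9.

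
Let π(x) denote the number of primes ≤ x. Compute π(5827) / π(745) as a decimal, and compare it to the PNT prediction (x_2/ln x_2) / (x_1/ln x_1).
π(5827)/π(745) = 765/132 ≈ 5.7955;  PNT prediction ≈ 5.9660.

π(745) = 132 and π(5827) = 765, so π(5827)/π(745) ≈ 5.7955. The PNT-predicted ratio is (5827/ln(5827)) / (745/ln(745)) ≈ 5.9660. The two agree to within a few percent, as expected.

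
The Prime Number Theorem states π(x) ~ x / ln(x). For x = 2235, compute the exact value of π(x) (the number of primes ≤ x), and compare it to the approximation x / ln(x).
π(2235) = 331;  x/ln(x) ≈ 289.81;  relative error ≈ 12.44%.

Directly count primes up to 2235: π(2235) = 331. The PNT approximation gives 2235/ln(2235) ≈ 2235/7.71200 ≈ 289.81. Relative error (π(x) − x/ln(x)) / π(x) ≈ 12.44%; the approximation is known to undercount slightly (Li(x) is a better estimate).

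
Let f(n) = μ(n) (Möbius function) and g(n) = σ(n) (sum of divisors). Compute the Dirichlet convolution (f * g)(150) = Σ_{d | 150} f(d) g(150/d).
(μ * σ)(150) = 150

Divisors of 150: [1, 2, 3, 5, 6, 10, 15, 25, 30, 50, 75, 150]. For each d | 150:
  d = 1: μ(1) · σ(150/1) = 1 · 372 = 372
  d = 2: μ(2) · σ(150/2) = -1 · 124 = -124
  d = 3: μ(3) · σ(150/3) = -1 · 93 = -93
  d = 5: μ(5) · σ(150/5) = -1 · 72 = -72
  d = 6: μ(6) · σ(150/6) = 1 · 31 = 31
  d = 10: μ(10) · σ(150/10) = 1 · 24 = 24
  d = 15: μ(15) · σ(150/15) = 1 · 18 = 18
  d = 25: μ(25) · σ(150/25) = 0 · 12 = 0
  d = 30: μ(30) · σ(150/30) = -1 · 6 = -6
  d = 50: μ(50) · σ(150/50) = 0 · 4 = 0
  d = 75: μ(75) · σ(150/75) = 0 · 3 = 0
  d = 150: μ(150) · σ(150/150) = 0 · 1 = 0
Summing: (μ * σ)(150) = 372 + -124 + -93 + -72 + 31 + 24 + 18 + 0 + -6 + 0 + 0 + 0 = 150.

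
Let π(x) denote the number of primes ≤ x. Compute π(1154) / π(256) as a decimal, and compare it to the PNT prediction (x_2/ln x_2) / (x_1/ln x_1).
π(1154)/π(256) = 191/54 ≈ 3.5370;  PNT prediction ≈ 3.5451.

π(256) = 54 and π(1154) = 191, so π(1154)/π(256) ≈ 3.5370. The PNT-predicted ratio is (1154/ln(1154)) / (256/ln(256)) ≈ 3.5451. The two agree to within a few percent, as expected.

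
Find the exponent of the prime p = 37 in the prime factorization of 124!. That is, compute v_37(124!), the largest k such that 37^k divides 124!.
v_37(124!) = 3

Legendre's formula: v_p(n!) = Σ_{k ≥ 1} ⌊n / p^k⌋. For p = 37, n = 124, the terms are:
  ⌊124/37^1⌋ = ⌊124/37⌋ = 3
(the next term ⌊124/37^2⌋ = 0, terminating the sum). Summing: v_37(124!) = 3 = 3.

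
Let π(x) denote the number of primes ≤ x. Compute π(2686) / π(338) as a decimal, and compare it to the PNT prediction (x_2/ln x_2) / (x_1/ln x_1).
π(2686)/π(338) = 389/68 ≈ 5.7206;  PNT prediction ≈ 5.8606.

π(338) = 68 and π(2686) = 389, so π(2686)/π(338) ≈ 5.7206. The PNT-predicted ratio is (2686/ln(2686)) / (338/ln(338)) ≈ 5.8606. The two agree to within a few percent, as expected.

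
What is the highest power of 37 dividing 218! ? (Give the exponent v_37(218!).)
v_37(218!) = 5

Legendre's formula: v_p(n!) = Σ_{k ≥ 1} ⌊n / p^k⌋. For p = 37, n = 218, the terms are:
  ⌊218/37^1⌋ = ⌊218/37⌋ = 5
(the next term ⌊218/37^2⌋ = 0, terminating the sum). Summing: v_37(218!) = 5 = 5.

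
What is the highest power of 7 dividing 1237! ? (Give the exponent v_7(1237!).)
v_7(1237!) = 204

Legendre's formula: v_p(n!) = Σ_{k ≥ 1} ⌊n / p^k⌋. For p = 7, n = 1237, the terms are:
  ⌊1237/7^1⌋ = ⌊1237/7⌋ = 176
  ⌊1237/7^2⌋ = ⌊1237/49⌋ = 25
  ⌊1237/7^3⌋ = ⌊1237/343⌋ = 3
(the next term ⌊1237/7^4⌋ = 0, terminating the sum). Summing: v_7(1237!) = 176 + 25 + 3 = 204.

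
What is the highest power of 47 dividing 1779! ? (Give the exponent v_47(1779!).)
v_47(1779!) = 37

Legendre's formula: v_p(n!) = Σ_{k ≥ 1} ⌊n / p^k⌋. For p = 47, n = 1779, the terms are:
  ⌊1779/47^1⌋ = ⌊1779/47⌋ = 37
(the next term ⌊1779/47^2⌋ = 0, terminating the sum). Summing: v_47(1779!) = 37 = 37.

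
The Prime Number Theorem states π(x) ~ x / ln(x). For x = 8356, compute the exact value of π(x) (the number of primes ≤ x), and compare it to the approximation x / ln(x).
π(8356) = 1046;  x/ln(x) ≈ 925.28;  relative error ≈ 11.54%.

Directly count primes up to 8356: π(8356) = 1046. The PNT approximation gives 8356/ln(8356) ≈ 8356/9.03074 ≈ 925.28. Relative error (π(x) − x/ln(x)) / π(x) ≈ 11.54%; the approximation is known to undercount slightly (Li(x) is a better estimate).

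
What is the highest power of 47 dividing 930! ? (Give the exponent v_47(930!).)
v_47(930!) = 19

Legendre's formula: v_p(n!) = Σ_{k ≥ 1} ⌊n / p^k⌋. For p = 47, n = 930, the terms are:
  ⌊930/47^1⌋ = ⌊930/47⌋ = 19
(the next term ⌊930/47^2⌋ = 0, terminating the sum). Summing: v_47(930!) = 19 = 19.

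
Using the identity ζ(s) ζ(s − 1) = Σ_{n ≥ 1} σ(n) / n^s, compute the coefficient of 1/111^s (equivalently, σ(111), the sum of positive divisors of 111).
σ(111) = 152

In the product (Σ m^0/m^s)(Σ k / k^s) = Σ (Σ_{d | n} d) / n^s, the coefficient of 1/n^s is σ(n) = Σ_{d | n} d. For n = 111, divisors are [1, 3, 37, 111]; summing: σ(111) = 152.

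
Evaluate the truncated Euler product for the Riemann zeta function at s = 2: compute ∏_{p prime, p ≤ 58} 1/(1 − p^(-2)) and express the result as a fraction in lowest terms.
∏ = 35034630647548196605993834769/21373637931227167970033664000

The primes p ≤ 58 are [2, 3, 5, 7, 11, 13, 17, 19, 23, 29, 31, 37, 41, 43, 47, 53]. For each prime, (1 − 1/p^2)^(-1) = p^2 / (p^2 − 1). The product is (1 − 1/2^2)^(-1), (1 − 1/3^2)^(-1), (1 − 1/5^2)^(-1), (1 − 1/7^2)^(-1), (1 − 1/11^2)^(-1), (1 − 1/13^2)^(-1), (1 − 1/17^2)^(-1), (1 − 1/19^2)^(-1), (1 − 1/23^2)^(-1), (1 − 1/29^2)^(-1), (1 − 1/31^2)^(-1), (1 − 1/37^2)^(-1), (1 − 1/41^2)^(-1), (1 − 1/43^2)^(-1), (1 − 1/47^2)^(-1), (1 − 1/53^2)^(-1) = ∏ p^2 / (p^2 − 1) = 35034630647548196605993834769/21373637931227167970033664000.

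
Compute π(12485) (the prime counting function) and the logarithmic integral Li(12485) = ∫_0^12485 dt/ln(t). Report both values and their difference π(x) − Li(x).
π(12485) = 1489;  Li(12485) ≈ 1512.63;  π(x) − Li(x) ≈ -23.63.

Direct count of primes ≤ 12485 gives π(12485) = 1489. Numerical evaluation of the logarithmic integral gives Li(12485) ≈ 1512.63. The difference π(x) − Li(x) ≈ -23.63 is typically negative for small/moderate x (Li(x) overestimates), though Littlewood's theorem shows this sign changes infinitely often.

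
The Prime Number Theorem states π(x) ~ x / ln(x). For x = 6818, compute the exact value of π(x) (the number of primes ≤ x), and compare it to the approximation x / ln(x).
π(6818) = 876;  x/ln(x) ≈ 772.37;  relative error ≈ 11.83%.

Directly count primes up to 6818: π(6818) = 876. The PNT approximation gives 6818/ln(6818) ≈ 6818/8.82732 ≈ 772.37. Relative error (π(x) − x/ln(x)) / π(x) ≈ 11.83%; the approximation is known to undercount slightly (Li(x) is a better estimate).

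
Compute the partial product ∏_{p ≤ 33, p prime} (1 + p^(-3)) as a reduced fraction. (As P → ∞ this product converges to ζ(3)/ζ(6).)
∏ = 123276368443014873612288/104343309932640260237195

The primes p ≤ 33 are [2, 3, 5, 7, 11, 13, 17, 19, 23, 29, 31]. For each, (1 + 1/p^3) = (p^3 + 1)/p^3. Multiplying these fractions over p ∈ [2, 3, 5, 7, 11, 13, 17, 19, 23, 29, 31] gives 123276368443014873612288/104343309932640260237195. (In the limit P → ∞ this tends to ζ(3)/ζ(6).)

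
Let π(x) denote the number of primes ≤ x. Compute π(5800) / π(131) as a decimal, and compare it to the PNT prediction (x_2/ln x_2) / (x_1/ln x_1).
π(5800)/π(131) = 760/32 ≈ 23.7500;  PNT prediction ≈ 24.9086.

π(131) = 32 and π(5800) = 760, so π(5800)/π(131) ≈ 23.7500. The PNT-predicted ratio is (5800/ln(5800)) / (131/ln(131)) ≈ 24.9086. The two agree to within a few percent, as expected.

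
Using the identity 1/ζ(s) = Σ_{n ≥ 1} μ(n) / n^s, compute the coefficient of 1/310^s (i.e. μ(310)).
μ(310) = -1

Factor n = 310 = 2 · 5 · 31. μ(n) = 0 if any exponent ≥ 2 (not squarefree); otherwise μ(n) = (−1)^{ω(n)} where ω(n) is the number of distinct prime factors. Applying: μ(310) = -1.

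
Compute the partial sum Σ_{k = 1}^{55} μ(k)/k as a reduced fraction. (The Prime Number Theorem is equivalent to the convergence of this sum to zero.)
Σ μ(k)/k = -17255220085293371/10863052825730014910

Values of μ(k) for 1 ≤ k ≤ 55: μ(1) = 1, μ(2) = -1, μ(3) = -1, μ(5) = -1, μ(6) = 1, μ(7) = -1, μ(10) = 1, μ(11) = -1, μ(13) = -1, μ(14) = 1, μ(15) = 1, μ(17) = -1, μ(19) = -1, μ(21) = 1, μ(22) = 1, μ(23) = -1, μ(26) = 1, μ(29) = -1, μ(30) = -1, μ(31) = -1, μ(33) = 1, μ(34) = 1, μ(35) = 1, μ(37) = -1, μ(38) = 1, μ(39) = 1, μ(41) = -1, μ(42) = -1, μ(43) = -1, μ(46) = 1, μ(47) = -1, μ(51) = 1, μ(53) = -1, μ(55) = 1, with μ = 0 on non-squarefree integers. Summing μ(k)/k for k where μ(k) ≠ 0 gives -17255220085293371/10863052825730014910 ≈ -0.0016. (PNT ⟺ this sum → 0 as n → ∞.)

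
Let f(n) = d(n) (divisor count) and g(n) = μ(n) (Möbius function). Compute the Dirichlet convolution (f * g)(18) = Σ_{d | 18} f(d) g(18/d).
(d * μ)(18) = 1

Divisors of 18: [1, 2, 3, 6, 9, 18]. For each d | 18:
  d = 1: d(1) · μ(18/1) = 1 · 0 = 0
  d = 2: d(2) · μ(18/2) = 2 · 0 = 0
  d = 3: d(3) · μ(18/3) = 2 · 1 = 2
  d = 6: d(6) · μ(18/6) = 4 · -1 = -4
  d = 9: d(9) · μ(18/9) = 3 · -1 = -3
  d = 18: d(18) · μ(18/18) = 6 · 1 = 6
Summing: (d * μ)(18) = 0 + 0 + 2 + -4 + -3 + 6 = 1.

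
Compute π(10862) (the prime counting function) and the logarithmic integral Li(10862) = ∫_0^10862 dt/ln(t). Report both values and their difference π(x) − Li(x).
π(10862) = 1321;  Li(10862) ≈ 1339.30;  π(x) − Li(x) ≈ -18.30.

Direct count of primes ≤ 10862 gives π(10862) = 1321. Numerical evaluation of the logarithmic integral gives Li(10862) ≈ 1339.30. The difference π(x) − Li(x) ≈ -18.30 is typically negative for small/moderate x (Li(x) overestimates), though Littlewood's theorem shows this sign changes infinitely often.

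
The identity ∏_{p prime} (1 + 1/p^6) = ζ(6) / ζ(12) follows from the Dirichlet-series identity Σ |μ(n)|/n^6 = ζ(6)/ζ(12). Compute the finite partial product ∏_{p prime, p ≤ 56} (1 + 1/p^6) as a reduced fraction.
∏ = 360549358903447598496102606972302575686854635195266223026920975630213276302501208168000000/354490140797970318435085924328566932610522860437094896232244152761372626351680260596056897

The primes p ≤ 56 are [2, 3, 5, 7, 11, 13, 17, 19, 23, 29, 31, 37, 41, 43, 47, 53]. For each, (1 + 1/p^6) = (p^6 + 1)/p^6. Multiplying these fractions over p ∈ [2, 3, 5, 7, 11, 13, 17, 19, 23, 29, 31, 37, 41, 43, 47, 53] gives 360549358903447598496102606972302575686854635195266223026920975630213276302501208168000000/354490140797970318435085924328566932610522860437094896232244152761372626351680260596056897. (In the limit P → ∞ this tends to ζ(6)/ζ(12).)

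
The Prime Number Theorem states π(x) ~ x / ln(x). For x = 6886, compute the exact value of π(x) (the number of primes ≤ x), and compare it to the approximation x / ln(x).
π(6886) = 886;  x/ln(x) ≈ 779.20;  relative error ≈ 12.05%.

Directly count primes up to 6886: π(6886) = 886. The PNT approximation gives 6886/ln(6886) ≈ 6886/8.83725 ≈ 779.20. Relative error (π(x) − x/ln(x)) / π(x) ≈ 12.05%; the approximation is known to undercount slightly (Li(x) is a better estimate).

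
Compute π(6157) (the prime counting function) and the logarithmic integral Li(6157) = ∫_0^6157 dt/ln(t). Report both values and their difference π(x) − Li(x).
π(6157) = 802;  Li(6157) ≈ 818.43;  π(x) − Li(x) ≈ -16.43.

Direct count of primes ≤ 6157 gives π(6157) = 802. Numerical evaluation of the logarithmic integral gives Li(6157) ≈ 818.43. The difference π(x) − Li(x) ≈ -16.43 is typically negative for small/moderate x (Li(x) overestimates), though Littlewood's theorem shows this sign changes infinitely often.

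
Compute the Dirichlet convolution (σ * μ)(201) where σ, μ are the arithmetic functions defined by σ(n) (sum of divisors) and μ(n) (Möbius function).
(σ * μ)(201) = 201

Divisors of 201: [1, 3, 67, 201]. For each d | 201:
  d = 1: σ(1) · μ(201/1) = 1 · 1 = 1
  d = 3: σ(3) · μ(201/3) = 4 · -1 = -4
  d = 67: σ(67) · μ(201/67) = 68 · -1 = -68
  d = 201: σ(201) · μ(201/201) = 272 · 1 = 272
Summing: (σ * μ)(201) = 1 + -4 + -68 + 272 = 201.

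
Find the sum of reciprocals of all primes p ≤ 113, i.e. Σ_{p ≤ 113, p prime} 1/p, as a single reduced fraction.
Σ 1/p = 58472171373748331322981543916880425472323867753/31610054640417607788145206291543662493274686990

π(113) = 30, so the primes ≤ 113 are [2, 3, 5, 7, 11, 13, 17, 19, 23, 29, 31, 37, 41, 43, 47, 53, 59, 61, 67, 71, 73, 79, 83, 89, 97, 101, 103, 107, 109, 113]. Summing 1/p over these primes: 58472171373748331322981543916880425472323867753/31610054640417607788145206291543662493274686990 ≈ 1.8498. Mertens estimate ln ln(113) + 0.2615 ≈ 1.8149.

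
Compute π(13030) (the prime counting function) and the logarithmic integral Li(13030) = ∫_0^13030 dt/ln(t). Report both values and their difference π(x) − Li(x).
π(13030) = 1551;  Li(13030) ≈ 1570.27;  π(x) − Li(x) ≈ -19.27.

Direct count of primes ≤ 13030 gives π(13030) = 1551. Numerical evaluation of the logarithmic integral gives Li(13030) ≈ 1570.27. The difference π(x) − Li(x) ≈ -19.27 is typically negative for small/moderate x (Li(x) overestimates), though Littlewood's theorem shows this sign changes infinitely often.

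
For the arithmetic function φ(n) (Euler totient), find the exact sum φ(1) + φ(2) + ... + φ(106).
Σ_{n ≤ 106} φ(n) = 3426

Compute φ(n) for each 1 ≤ n ≤ 106: φ(1) = 1, φ(2) = 1, φ(3) = 2, φ(4) = 2, φ(5) = 4, φ(6) = 2, φ(7) = 6, φ(8) = 4, φ(9) = 6, φ(10) = 4, φ(11) = 10, φ(12) = 4, φ(13) = 12, φ(14) = 6, φ(15) = 8, φ(16) = 8, φ(17) = 16, φ(18) = 6, φ(19) = 18, φ(20) = 8, φ(21) = 12, φ(22) = 10, φ(23) = 22, φ(24) = 8, φ(25) = 20, φ(26) = 12, φ(27) = 18, φ(28) = 12, φ(29) = 28, φ(30) = 8, φ(31) = 30, φ(32) = 16, φ(33) = 20, φ(34) = 16, φ(35) = 24, φ(36) = 12, φ(37) = 36, φ(38) = 18, φ(39) = 24, φ(40) = 16, φ(41) = 40, φ(42) = 12, φ(43) = 42, φ(44) = 20, φ(45) = 24, φ(46) = 22, φ(47) = 46, φ(48) = 16, φ(49) = 42, φ(50) = 20, φ(51) = 32, φ(52) = 24, φ(53) = 52, φ(54) = 18, φ(55) = 40, φ(56) = 24, φ(57) = 36, φ(58) = 28, φ(59) = 58, φ(60) = 16, φ(61) = 60, φ(62) = 30, φ(63) = 36, φ(64) = 32, φ(65) = 48, φ(66) = 20, φ(67) = 66, φ(68) = 32, φ(69) = 44, φ(70) = 24, φ(71) = 70, φ(72) = 24, φ(73) = 72, φ(74) = 36, φ(75) = 40, φ(76) = 36, φ(77) = 60, φ(78) = 24, φ(79) = 78, φ(80) = 32, φ(81) = 54, φ(82) = 40, φ(83) = 82, φ(84) = 24, φ(85) = 64, φ(86) = 42, φ(87) = 56, φ(88) = 40, φ(89) = 88, φ(90) = 24, φ(91) = 72, φ(92) = 44, φ(93) = 60, φ(94) = 46, φ(95) = 72, φ(96) = 32, φ(97) = 96, φ(98) = 42, φ(99) = 60, φ(100) = 40, φ(101) = 100, φ(102) = 32, φ(103) = 102, φ(104) = 48, φ(105) = 48, φ(106) = 52. Summing all 106 values: 3426. (Average order: Σ_{n ≤ x} φ(n) ~ (3/π²) x². For x = 106, (3/π²)·106² ≈ 3415.33.)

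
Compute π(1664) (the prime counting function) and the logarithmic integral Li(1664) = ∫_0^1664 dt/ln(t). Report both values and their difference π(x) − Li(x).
π(1664) = 261;  Li(1664) ≈ 270.08;  π(x) − Li(x) ≈ -9.08.

Direct count of primes ≤ 1664 gives π(1664) = 261. Numerical evaluation of the logarithmic integral gives Li(1664) ≈ 270.08. The difference π(x) − Li(x) ≈ -9.08 is typically negative for small/moderate x (Li(x) overestimates), though Littlewood's theorem shows this sign changes infinitely often.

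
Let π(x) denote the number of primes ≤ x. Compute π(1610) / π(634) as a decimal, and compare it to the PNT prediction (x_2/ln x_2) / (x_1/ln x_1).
π(1610)/π(634) = 254/115 ≈ 2.2087;  PNT prediction ≈ 2.2189.

π(634) = 115 and π(1610) = 254, so π(1610)/π(634) ≈ 2.2087. The PNT-predicted ratio is (1610/ln(1610)) / (634/ln(634)) ≈ 2.2189. The two agree to within a few percent, as expected.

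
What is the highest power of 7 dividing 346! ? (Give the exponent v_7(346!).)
v_7(346!) = 57

Legendre's formula: v_p(n!) = Σ_{k ≥ 1} ⌊n / p^k⌋. For p = 7, n = 346, the terms are:
  ⌊346/7^1⌋ = ⌊346/7⌋ = 49
  ⌊346/7^2⌋ = ⌊346/49⌋ = 7
  ⌊346/7^3⌋ = ⌊346/343⌋ = 1
(the next term ⌊346/7^4⌋ = 0, terminating the sum). Summing: v_7(346!) = 49 + 7 + 1 = 57.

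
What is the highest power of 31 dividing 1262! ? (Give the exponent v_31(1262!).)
v_31(1262!) = 41

Legendre's formula: v_p(n!) = Σ_{k ≥ 1} ⌊n / p^k⌋. For p = 31, n = 1262, the terms are:
  ⌊1262/31^1⌋ = ⌊1262/31⌋ = 40
  ⌊1262/31^2⌋ = ⌊1262/961⌋ = 1
(the next term ⌊1262/31^3⌋ = 0, terminating the sum). Summing: v_31(1262!) = 40 + 1 = 41.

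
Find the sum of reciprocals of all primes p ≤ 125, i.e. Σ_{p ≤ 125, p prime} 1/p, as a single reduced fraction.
Σ 1/p = 58472171373748331322981543916880425472323867753/31610054640417607788145206291543662493274686990

π(125) = 30, so the primes ≤ 125 are [2, 3, 5, 7, 11, 13, 17, 19, 23, 29, 31, 37, 41, 43, 47, 53, 59, 61, 67, 71, 73, 79, 83, 89, 97, 101, 103, 107, 109, 113]. Summing 1/p over these primes: 58472171373748331322981543916880425472323867753/31610054640417607788145206291543662493274686990 ≈ 1.8498. Mertens estimate ln ln(125) + 0.2615 ≈ 1.8360.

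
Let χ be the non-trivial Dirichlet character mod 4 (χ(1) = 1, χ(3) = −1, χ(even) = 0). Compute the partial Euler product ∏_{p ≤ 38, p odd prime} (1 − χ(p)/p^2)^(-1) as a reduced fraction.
∏ = 136633422149134339/149104402366464000

The odd primes p ≤ 38 are [3, 5, 7, 11, 13, 17, 19, 23, 29, 31, 37]. For each, χ(p) = 1 if p ≡ 1 mod 4, χ(p) = −1 if p ≡ 3 mod 4. Taking (1 − χ(p)/p^2)^(-1) = p^2/(p^2 − χ(p)): (1 − (-1)/3^2)^(-1) · (1 − (1)/5^2)^(-1) · (1 − (-1)/7^2)^(-1) · (1 − (-1)/11^2)^(-1) · (1 − (1)/13^2)^(-1) · (1 − (1)/17^2)^(-1) · (1 − (-1)/19^2)^(-1) · (1 − (-1)/23^2)^(-1) · (1 − (1)/29^2)^(-1) · (1 − (-1)/31^2)^(-1) · (1 − (1)/37^2)^(-1) = 136633422149134339/149104402366464000.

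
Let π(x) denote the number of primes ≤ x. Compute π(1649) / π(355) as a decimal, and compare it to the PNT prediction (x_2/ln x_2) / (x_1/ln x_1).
π(1649)/π(355) = 259/71 ≈ 3.6479;  PNT prediction ≈ 3.6821.

π(355) = 71 and π(1649) = 259, so π(1649)/π(355) ≈ 3.6479. The PNT-predicted ratio is (1649/ln(1649)) / (355/ln(355)) ≈ 3.6821. The two agree to within a few percent, as expected.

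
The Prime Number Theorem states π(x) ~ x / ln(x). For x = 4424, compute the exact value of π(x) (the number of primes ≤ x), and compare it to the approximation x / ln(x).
π(4424) = 602;  x/ln(x) ≈ 526.99;  relative error ≈ 12.46%.

Directly count primes up to 4424: π(4424) = 602. The PNT approximation gives 4424/ln(4424) ≈ 4424/8.39480 ≈ 526.99. Relative error (π(x) − x/ln(x)) / π(x) ≈ 12.46%; the approximation is known to undercount slightly (Li(x) is a better estimate).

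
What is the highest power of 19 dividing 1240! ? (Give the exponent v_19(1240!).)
v_19(1240!) = 68

Legendre's formula: v_p(n!) = Σ_{k ≥ 1} ⌊n / p^k⌋. For p = 19, n = 1240, the terms are:
  ⌊1240/19^1⌋ = ⌊1240/19⌋ = 65
  ⌊1240/19^2⌋ = ⌊1240/361⌋ = 3
(the next term ⌊1240/19^3⌋ = 0, terminating the sum). Summing: v_19(1240!) = 65 + 3 = 68.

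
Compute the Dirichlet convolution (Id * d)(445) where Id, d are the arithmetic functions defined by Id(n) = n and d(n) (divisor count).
(Id * d)(445) = 637

Divisors of 445: [1, 5, 89, 445]. For each d | 445:
  d = 1: Id(1) · d(445/1) = 1 · 4 = 4
  d = 5: Id(5) · d(445/5) = 5 · 2 = 10
  d = 89: Id(89) · d(445/89) = 89 · 2 = 178
  d = 445: Id(445) · d(445/445) = 445 · 1 = 445
Summing: (Id * d)(445) = 4 + 10 + 178 + 445 = 637.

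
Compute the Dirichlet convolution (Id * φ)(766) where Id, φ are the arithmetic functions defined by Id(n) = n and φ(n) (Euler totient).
(Id * φ)(766) = 2295

Divisors of 766: [1, 2, 383, 766]. For each d | 766:
  d = 1: Id(1) · φ(766/1) = 1 · 382 = 382
  d = 2: Id(2) · φ(766/2) = 2 · 382 = 764
  d = 383: Id(383) · φ(766/383) = 383 · 1 = 383
  d = 766: Id(766) · φ(766/766) = 766 · 1 = 766
Summing: (Id * φ)(766) = 382 + 764 + 383 + 766 = 2295.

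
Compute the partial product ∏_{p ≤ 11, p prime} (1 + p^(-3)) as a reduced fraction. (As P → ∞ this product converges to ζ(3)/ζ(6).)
∏ = 1374624/1164625

The primes p ≤ 11 are [2, 3, 5, 7, 11]. For each, (1 + 1/p^3) = (p^3 + 1)/p^3. Multiplying these fractions over p ∈ [2, 3, 5, 7, 11] gives 1374624/1164625. (In the limit P → ∞ this tends to ζ(3)/ζ(6).)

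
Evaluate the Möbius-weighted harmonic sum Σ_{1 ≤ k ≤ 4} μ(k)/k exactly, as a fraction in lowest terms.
Σ μ(k)/k = 1/6

Values of μ(k) for 1 ≤ k ≤ 4: μ(1) = 1, μ(2) = -1, μ(3) = -1, with μ = 0 on non-squarefree integers. Summing μ(k)/k for k where μ(k) ≠ 0 gives 1/6 ≈ 0.1667. (PNT ⟺ this sum → 0 as n → ∞.)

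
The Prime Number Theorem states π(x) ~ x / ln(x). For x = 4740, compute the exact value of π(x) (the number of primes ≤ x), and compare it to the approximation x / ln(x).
π(4740) = 639;  x/ln(x) ≈ 560.03;  relative error ≈ 12.36%.

Directly count primes up to 4740: π(4740) = 639. The PNT approximation gives 4740/ln(4740) ≈ 4740/8.46379 ≈ 560.03. Relative error (π(x) − x/ln(x)) / π(x) ≈ 12.36%; the approximation is known to undercount slightly (Li(x) is a better estimate).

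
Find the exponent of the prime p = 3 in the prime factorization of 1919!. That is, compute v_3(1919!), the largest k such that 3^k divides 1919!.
v_3(1919!) = 955

Legendre's formula: v_p(n!) = Σ_{k ≥ 1} ⌊n / p^k⌋. For p = 3, n = 1919, the terms are:
  ⌊1919/3^1⌋ = ⌊1919/3⌋ = 639
  ⌊1919/3^2⌋ = ⌊1919/9⌋ = 213
  ⌊1919/3^3⌋ = ⌊1919/27⌋ = 71
  ⌊1919/3^4⌋ = ⌊1919/81⌋ = 23
  ⌊1919/3^5⌋ = ⌊1919/243⌋ = 7
  ⌊1919/3^6⌋ = ⌊1919/729⌋ = 2
(the next term ⌊1919/3^7⌋ = 0, terminating the sum). Summing: v_3(1919!) = 639 + 213 + 71 + 23 + 7 + 2 = 955.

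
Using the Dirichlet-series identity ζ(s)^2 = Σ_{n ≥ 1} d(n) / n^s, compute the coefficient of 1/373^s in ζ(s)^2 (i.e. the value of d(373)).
d(373) = 2

ζ(s)^2 = (Σ 1/m^s)(Σ 1/k^s). The coefficient of 1/n^s in the product is the number of ordered pairs (m, k) with mk = n, which equals d(n). For n = 373, divisors are [1, 373], so d(373) = 2.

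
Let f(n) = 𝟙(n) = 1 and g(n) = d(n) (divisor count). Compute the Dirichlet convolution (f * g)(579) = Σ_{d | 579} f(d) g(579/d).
(𝟙 * d)(579) = 9

Divisors of 579: [1, 3, 193, 579]. For each d | 579:
  d = 1: 𝟙(1) · d(579/1) = 1 · 4 = 4
  d = 3: 𝟙(3) · d(579/3) = 1 · 2 = 2
  d = 193: 𝟙(193) · d(579/193) = 1 · 2 = 2
  d = 579: 𝟙(579) · d(579/579) = 1 · 1 = 1
Summing: (𝟙 * d)(579) = 4 + 2 + 2 + 1 = 9.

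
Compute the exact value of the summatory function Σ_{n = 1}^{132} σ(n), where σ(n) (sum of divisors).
Σ_{n ≤ 132} σ(n) = 14431

Compute σ(n) for each 1 ≤ n ≤ 132: σ(1) = 1, σ(2) = 3, σ(3) = 4, σ(4) = 7, σ(5) = 6, σ(6) = 12, σ(7) = 8, σ(8) = 15, σ(9) = 13, σ(10) = 18, σ(11) = 12, σ(12) = 28, σ(13) = 14, σ(14) = 24, σ(15) = 24, σ(16) = 31, σ(17) = 18, σ(18) = 39, σ(19) = 20, σ(20) = 42, σ(21) = 32, σ(22) = 36, σ(23) = 24, σ(24) = 60, σ(25) = 31, σ(26) = 42, σ(27) = 40, σ(28) = 56, σ(29) = 30, σ(30) = 72, σ(31) = 32, σ(32) = 63, σ(33) = 48, σ(34) = 54, σ(35) = 48, σ(36) = 91, σ(37) = 38, σ(38) = 60, σ(39) = 56, σ(40) = 90, σ(41) = 42, σ(42) = 96, σ(43) = 44, σ(44) = 84, σ(45) = 78, σ(46) = 72, σ(47) = 48, σ(48) = 124, σ(49) = 57, σ(50) = 93, σ(51) = 72, σ(52) = 98, σ(53) = 54, σ(54) = 120, σ(55) = 72, σ(56) = 120, σ(57) = 80, σ(58) = 90, σ(59) = 60, σ(60) = 168, σ(61) = 62, σ(62) = 96, σ(63) = 104, σ(64) = 127, σ(65) = 84, σ(66) = 144, σ(67) = 68, σ(68) = 126, σ(69) = 96, σ(70) = 144, σ(71) = 72, σ(72) = 195, σ(73) = 74, σ(74) = 114, σ(75) = 124, σ(76) = 140, σ(77) = 96, σ(78) = 168, σ(79) = 80, σ(80) = 186, σ(81) = 121, σ(82) = 126, σ(83) = 84, σ(84) = 224, σ(85) = 108, σ(86) = 132, σ(87) = 120, σ(88) = 180, σ(89) = 90, σ(90) = 234, σ(91) = 112, σ(92) = 168, σ(93) = 128, σ(94) = 144, σ(95) = 120, σ(96) = 252, σ(97) = 98, σ(98) = 171, σ(99) = 156, σ(100) = 217, σ(101) = 102, σ(102) = 216, σ(103) = 104, σ(104) = 210, σ(105) = 192, σ(106) = 162, σ(107) = 108, σ(108) = 280, σ(109) = 110, σ(110) = 216, σ(111) = 152, σ(112) = 248, σ(113) = 114, σ(114) = 240, σ(115) = 144, σ(116) = 210, σ(117) = 182, σ(118) = 180, σ(119) = 144, σ(120) = 360, σ(121) = 133, σ(122) = 186, σ(123) = 168, σ(124) = 224, σ(125) = 156, σ(126) = 312, σ(127) = 128, σ(128) = 255, σ(129) = 176, σ(130) = 252, σ(131) = 132, σ(132) = 336. Summing all 132 values: 14431. (Average order: Σ_{n ≤ x} σ(n) ~ (π²/12) x². For x = 132, (π²/12)·132² ≈ 14330.67.)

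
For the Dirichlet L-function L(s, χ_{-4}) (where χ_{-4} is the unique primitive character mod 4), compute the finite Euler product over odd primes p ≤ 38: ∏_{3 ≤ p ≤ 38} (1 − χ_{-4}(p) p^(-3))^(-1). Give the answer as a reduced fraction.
∏ = 23039676015771696171729025/23777920687809392849977344

The odd primes p ≤ 38 are [3, 5, 7, 11, 13, 17, 19, 23, 29, 31, 37]. For each, χ(p) = 1 if p ≡ 1 mod 4, χ(p) = −1 if p ≡ 3 mod 4. Taking (1 − χ(p)/p^3)^(-1) = p^3/(p^3 − χ(p)): (1 − (-1)/3^3)^(-1) · (1 − (1)/5^3)^(-1) · (1 − (-1)/7^3)^(-1) · (1 − (-1)/11^3)^(-1) · (1 − (1)/13^3)^(-1) · (1 − (1)/17^3)^(-1) · (1 − (-1)/19^3)^(-1) · (1 − (-1)/23^3)^(-1) · (1 − (1)/29^3)^(-1) · (1 − (-1)/31^3)^(-1) · (1 − (1)/37^3)^(-1) = 23039676015771696171729025/23777920687809392849977344.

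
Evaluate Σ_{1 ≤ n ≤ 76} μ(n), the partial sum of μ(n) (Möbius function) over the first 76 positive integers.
Σ_{n ≤ 76} μ(n) = -3

Compute μ(n) for each 1 ≤ n ≤ 76: μ(1) = 1, μ(2) = -1, μ(3) = -1, μ(4) = 0, μ(5) = -1, μ(6) = 1, μ(7) = -1, μ(8) = 0, μ(9) = 0, μ(10) = 1, μ(11) = -1, μ(12) = 0, μ(13) = -1, μ(14) = 1, μ(15) = 1, μ(16) = 0, μ(17) = -1, μ(18) = 0, μ(19) = -1, μ(20) = 0, μ(21) = 1, μ(22) = 1, μ(23) = -1, μ(24) = 0, μ(25) = 0, μ(26) = 1, μ(27) = 0, μ(28) = 0, μ(29) = -1, μ(30) = -1, μ(31) = -1, μ(32) = 0, μ(33) = 1, μ(34) = 1, μ(35) = 1, μ(36) = 0, μ(37) = -1, μ(38) = 1, μ(39) = 1, μ(40) = 0, μ(41) = -1, μ(42) = -1, μ(43) = -1, μ(44) = 0, μ(45) = 0, μ(46) = 1, μ(47) = -1, μ(48) = 0, μ(49) = 0, μ(50) = 0, μ(51) = 1, μ(52) = 0, μ(53) = -1, μ(54) = 0, μ(55) = 1, μ(56) = 0, μ(57) = 1, μ(58) = 1, μ(59) = -1, μ(60) = 0, μ(61) = -1, μ(62) = 1, μ(63) = 0, μ(64) = 0, μ(65) = 1, μ(66) = -1, μ(67) = -1, μ(68) = 0, μ(69) = 1, μ(70) = -1, μ(71) = -1, μ(72) = 0, μ(73) = -1, μ(74) = 1, μ(75) = 0, μ(76) = 0. Summing all 76 values: -3. (Mertens function M(x) = Σ_{n ≤ x} μ(n); on average M(x) should be small (PNT ⟺ M(x) = o(x)).)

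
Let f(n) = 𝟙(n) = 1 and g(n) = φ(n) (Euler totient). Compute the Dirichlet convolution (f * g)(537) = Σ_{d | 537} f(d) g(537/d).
(𝟙 * φ)(537) = 537

Divisors of 537: [1, 3, 179, 537]. For each d | 537:
  d = 1: 𝟙(1) · φ(537/1) = 1 · 356 = 356
  d = 3: 𝟙(3) · φ(537/3) = 1 · 178 = 178
  d = 179: 𝟙(179) · φ(537/179) = 1 · 2 = 2
  d = 537: 𝟙(537) · φ(537/537) = 1 · 1 = 1
Summing: (𝟙 * φ)(537) = 356 + 178 + 2 + 1 = 537.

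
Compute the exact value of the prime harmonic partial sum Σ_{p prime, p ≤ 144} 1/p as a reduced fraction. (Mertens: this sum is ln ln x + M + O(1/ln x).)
Σ 1/p = 18825509850919239131453102166593625244431364344421618363/10014646650599190067509233131649940057366334653200433090

π(144) = 34, so the primes ≤ 144 are [2, 3, 5, 7, 11, 13, 17, 19, 23, 29, 31, 37, 41, 43, 47, 53, 59, 61, 67, 71, 73, 79, 83, 89, 97, 101, 103, 107, 109, 113, 127, 131, 137, 139]. Summing 1/p over these primes: 18825509850919239131453102166593625244431364344421618363/10014646650599190067509233131649940057366334653200433090 ≈ 1.8798. Mertens estimate ln ln(144) + 0.2615 ≈ 1.8649.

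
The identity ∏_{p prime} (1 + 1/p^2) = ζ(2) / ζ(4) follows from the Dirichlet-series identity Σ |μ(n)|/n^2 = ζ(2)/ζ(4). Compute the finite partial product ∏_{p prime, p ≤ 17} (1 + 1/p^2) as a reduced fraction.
∏ = 17690000/11792781

The primes p ≤ 17 are [2, 3, 5, 7, 11, 13, 17]. For each, (1 + 1/p^2) = (p^2 + 1)/p^2. Multiplying these fractions over p ∈ [2, 3, 5, 7, 11, 13, 17] gives 17690000/11792781. (In the limit P → ∞ this tends to ζ(2)/ζ(4).)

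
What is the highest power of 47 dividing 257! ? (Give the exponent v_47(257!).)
v_47(257!) = 5

Legendre's formula: v_p(n!) = Σ_{k ≥ 1} ⌊n / p^k⌋. For p = 47, n = 257, the terms are:
  ⌊257/47^1⌋ = ⌊257/47⌋ = 5
(the next term ⌊257/47^2⌋ = 0, terminating the sum). Summing: v_47(257!) = 5 = 5.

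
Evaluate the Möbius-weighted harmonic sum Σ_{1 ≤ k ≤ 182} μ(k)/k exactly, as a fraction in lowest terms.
Σ μ(k)/k = -42777633147096095202261336980430876153798047365508655725648588303365613/2698673146402774891360107038836843903137758765182175327729755799791307145

Values of μ(k) for 1 ≤ k ≤ 182: μ(1) = 1, μ(2) = -1, μ(3) = -1, μ(5) = -1, μ(6) = 1, μ(7) = -1, μ(10) = 1, μ(11) = -1, μ(13) = -1, μ(14) = 1, μ(15) = 1, μ(17) = -1, μ(19) = -1, μ(21) = 1, μ(22) = 1, μ(23) = -1, μ(26) = 1, μ(29) = -1, μ(30) = -1, μ(31) = -1, μ(33) = 1, μ(34) = 1, μ(35) = 1, μ(37) = -1, μ(38) = 1, μ(39) = 1, μ(41) = -1, μ(42) = -1, μ(43) = -1, μ(46) = 1, μ(47) = -1, μ(51) = 1, μ(53) = -1, μ(55) = 1, μ(57) = 1, μ(58) = 1, μ(59) = -1, μ(61) = -1, μ(62) = 1, μ(65) = 1, μ(66) = -1, μ(67) = -1, μ(69) = 1, μ(70) = -1, μ(71) = -1, μ(73) = -1, μ(74) = 1, μ(77) = 1, μ(78) = -1, μ(79) = -1, μ(82) = 1, μ(83) = -1, μ(85) = 1, μ(86) = 1, μ(87) = 1, μ(89) = -1, μ(91) = 1, μ(93) = 1, μ(94) = 1, μ(95) = 1, μ(97) = -1, μ(101) = -1, μ(102) = -1, μ(103) = -1, μ(105) = -1, μ(106) = 1, μ(107) = -1, μ(109) = -1, μ(110) = -1, μ(111) = 1, μ(113) = -1, μ(114) = -1, μ(115) = 1, μ(118) = 1, μ(119) = 1, μ(122) = 1, μ(123) = 1, μ(127) = -1, μ(129) = 1, μ(130) = -1, μ(131) = -1, μ(133) = 1, μ(134) = 1, μ(137) = -1, μ(138) = -1, μ(139) = -1, μ(141) = 1, μ(142) = 1, μ(143) = 1, μ(145) = 1, μ(146) = 1, μ(149) = -1, μ(151) = -1, μ(154) = -1, μ(155) = 1, μ(157) = -1, μ(158) = 1, μ(159) = 1, μ(161) = 1, μ(163) = -1, μ(165) = -1, μ(166) = 1, μ(167) = -1, μ(170) = -1, μ(173) = -1, μ(174) = -1, μ(177) = 1, μ(178) = 1, μ(179) = -1, μ(181) = -1, μ(182) = -1, with μ = 0 on non-squarefree integers. Summing μ(k)/k for k where μ(k) ≠ 0 gives -42777633147096095202261336980430876153798047365508655725648588303365613/2698673146402774891360107038836843903137758765182175327729755799791307145 ≈ -0.0159. (PNT ⟺ this sum → 0 as n → ∞.)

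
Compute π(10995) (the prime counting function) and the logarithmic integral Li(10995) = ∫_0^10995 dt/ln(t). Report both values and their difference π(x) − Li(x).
π(10995) = 1335;  Li(10995) ≈ 1353.61;  π(x) − Li(x) ≈ -18.61.

Direct count of primes ≤ 10995 gives π(10995) = 1335. Numerical evaluation of the logarithmic integral gives Li(10995) ≈ 1353.61. The difference π(x) − Li(x) ≈ -18.61 is typically negative for small/moderate x (Li(x) overestimates), though Littlewood's theorem shows this sign changes infinitely often.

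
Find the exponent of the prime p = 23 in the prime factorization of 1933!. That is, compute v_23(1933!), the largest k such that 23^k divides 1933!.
v_23(1933!) = 87

Legendre's formula: v_p(n!) = Σ_{k ≥ 1} ⌊n / p^k⌋. For p = 23, n = 1933, the terms are:
  ⌊1933/23^1⌋ = ⌊1933/23⌋ = 84
  ⌊1933/23^2⌋ = ⌊1933/529⌋ = 3
(the next term ⌊1933/23^3⌋ = 0, terminating the sum). Summing: v_23(1933!) = 84 + 3 = 87.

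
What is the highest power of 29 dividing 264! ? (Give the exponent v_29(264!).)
v_29(264!) = 9

Legendre's formula: v_p(n!) = Σ_{k ≥ 1} ⌊n / p^k⌋. For p = 29, n = 264, the terms are:
  ⌊264/29^1⌋ = ⌊264/29⌋ = 9
(the next term ⌊264/29^2⌋ = 0, terminating the sum). Summing: v_29(264!) = 9 = 9.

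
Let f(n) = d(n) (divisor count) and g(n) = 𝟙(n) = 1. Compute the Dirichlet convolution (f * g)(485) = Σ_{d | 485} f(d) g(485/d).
(d * 𝟙)(485) = 9

Divisors of 485: [1, 5, 97, 485]. For each d | 485:
  d = 1: d(1) · 𝟙(485/1) = 1 · 1 = 1
  d = 5: d(5) · 𝟙(485/5) = 2 · 1 = 2
  d = 97: d(97) · 𝟙(485/97) = 2 · 1 = 2
  d = 485: d(485) · 𝟙(485/485) = 4 · 1 = 4
Summing: (d * 𝟙)(485) = 1 + 2 + 2 + 4 = 9.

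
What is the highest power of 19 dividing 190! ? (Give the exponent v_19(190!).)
v_19(190!) = 10

Legendre's formula: v_p(n!) = Σ_{k ≥ 1} ⌊n / p^k⌋. For p = 19, n = 190, the terms are:
  ⌊190/19^1⌋ = ⌊190/19⌋ = 10
(the next term ⌊190/19^2⌋ = 0, terminating the sum). Summing: v_19(190!) = 10 = 10.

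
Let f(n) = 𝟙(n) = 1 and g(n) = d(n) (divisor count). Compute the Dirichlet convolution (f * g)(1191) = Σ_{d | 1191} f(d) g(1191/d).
(𝟙 * d)(1191) = 9

Divisors of 1191: [1, 3, 397, 1191]. For each d | 1191:
  d = 1: 𝟙(1) · d(1191/1) = 1 · 4 = 4
  d = 3: 𝟙(3) · d(1191/3) = 1 · 2 = 2
  d = 397: 𝟙(397) · d(1191/397) = 1 · 2 = 2
  d = 1191: 𝟙(1191) · d(1191/1191) = 1 · 1 = 1
Summing: (𝟙 * d)(1191) = 4 + 2 + 2 + 1 = 9.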